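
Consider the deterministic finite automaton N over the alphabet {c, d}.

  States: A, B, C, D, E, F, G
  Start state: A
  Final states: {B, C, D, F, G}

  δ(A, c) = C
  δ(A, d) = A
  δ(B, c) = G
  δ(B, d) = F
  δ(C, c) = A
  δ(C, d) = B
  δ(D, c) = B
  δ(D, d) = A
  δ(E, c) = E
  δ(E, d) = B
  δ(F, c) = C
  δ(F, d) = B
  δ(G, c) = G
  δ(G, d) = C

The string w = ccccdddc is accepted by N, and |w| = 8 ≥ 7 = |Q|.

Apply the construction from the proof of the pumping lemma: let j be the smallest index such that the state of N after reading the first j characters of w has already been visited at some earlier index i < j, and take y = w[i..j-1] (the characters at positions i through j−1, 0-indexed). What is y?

State sequence: A -c-> C -c-> A -c-> C -c-> A -d-> A -d-> A -d-> A -c-> C
First repeat at step 2: A was already visited.

So i = 0, j = 2, giving x = w[0:0] = ε, y = w[0:2] = cc, z = w[2:8] = ccdddc.
Check: |xy| = 2 ≤ 7 and |y| = 2 ≥ 1. Reading y takes N from A back to A, so every xyⁱz is accepted.

cc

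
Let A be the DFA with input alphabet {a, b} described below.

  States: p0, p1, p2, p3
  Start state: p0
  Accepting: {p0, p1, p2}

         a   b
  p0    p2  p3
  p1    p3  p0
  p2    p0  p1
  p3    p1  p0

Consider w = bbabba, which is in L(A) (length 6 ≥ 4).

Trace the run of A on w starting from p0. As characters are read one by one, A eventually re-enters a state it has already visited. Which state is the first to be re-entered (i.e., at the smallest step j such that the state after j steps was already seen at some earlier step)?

State sequence: p0 -b-> p3 -b-> p0 -a-> p2 -b-> p1 -b-> p0 -a-> p2
First repeat at step 2: p0 was already visited.

The earliest repeat is at step j = 2: A is in p0, which it already visited at step i = 0.

p0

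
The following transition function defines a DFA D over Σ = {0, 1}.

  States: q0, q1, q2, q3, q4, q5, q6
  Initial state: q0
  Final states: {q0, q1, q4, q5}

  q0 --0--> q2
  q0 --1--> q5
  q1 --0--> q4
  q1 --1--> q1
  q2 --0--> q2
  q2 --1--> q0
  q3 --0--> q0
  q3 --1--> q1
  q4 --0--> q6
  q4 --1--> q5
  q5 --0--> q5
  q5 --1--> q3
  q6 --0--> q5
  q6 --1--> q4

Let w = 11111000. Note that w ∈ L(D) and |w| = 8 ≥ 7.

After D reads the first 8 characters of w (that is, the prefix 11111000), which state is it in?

q5

Run of D on the first 8 characters of w = 1 1 1 1 1 0 0 0:
  step 0: q0  (start)
  step 1: q5  (read 1: q0→q5)
  step 2: q3  (read 1: q5→q3)
  step 3: q1  (read 1: q3→q1)
  step 4: q1  (read 1: q1→q1)
  step 5: q1  (read 1: q1→q1)
  step 6: q4  (read 0: q1→q4)
  step 7: q6  (read 0: q4→q6)
  step 8: q5  (read 0: q6→q5)

After reading 8 characters, D is in state q5.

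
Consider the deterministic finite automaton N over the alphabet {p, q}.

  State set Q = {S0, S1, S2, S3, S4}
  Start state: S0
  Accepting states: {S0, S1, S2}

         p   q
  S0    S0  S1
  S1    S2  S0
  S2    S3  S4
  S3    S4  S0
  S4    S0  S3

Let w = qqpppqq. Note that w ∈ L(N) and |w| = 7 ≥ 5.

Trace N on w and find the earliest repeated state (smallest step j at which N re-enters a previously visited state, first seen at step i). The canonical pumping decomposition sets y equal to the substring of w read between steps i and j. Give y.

State sequence: S0 -q-> S1 -q-> S0 -p-> S0 -p-> S0 -p-> S0 -q-> S1 -q-> S0
First repeat at step 2: S0 was already visited.

So i = 0, j = 2, giving x = w[0:0] = ε, y = w[0:2] = qq, z = w[2:7] = pppqq.
Check: |xy| = 2 ≤ 5 and |y| = 2 ≥ 1. Reading y takes N from S0 back to S0, so every xyⁱz is accepted.
With |Q| = 5, pigeonhole forces a state repeat no later than step 5; the substring read between the first and second visits to that state can be pumped.

qq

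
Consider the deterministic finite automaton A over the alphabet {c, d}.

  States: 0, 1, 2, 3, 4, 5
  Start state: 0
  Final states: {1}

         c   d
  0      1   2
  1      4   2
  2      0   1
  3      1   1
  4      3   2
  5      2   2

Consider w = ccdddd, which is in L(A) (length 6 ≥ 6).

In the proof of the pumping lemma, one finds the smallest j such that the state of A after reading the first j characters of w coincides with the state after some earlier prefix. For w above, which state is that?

1

Run of A on w = c c d d d d:
  step 0: 0  (start)
  step 1: 1  (read c: 0→1)
  step 2: 4  (read c: 1→4)
  step 3: 2  (read d: 4→2)
  step 4: 1  (read d: 2→1)   ← first repeat (1 seen earlier)
  step 5: 2  (read d: 1→2)
  step 6: 1  (read d: 2→1)

The earliest repeat is at step j = 4: A is in 1, which it already visited at step i = 1.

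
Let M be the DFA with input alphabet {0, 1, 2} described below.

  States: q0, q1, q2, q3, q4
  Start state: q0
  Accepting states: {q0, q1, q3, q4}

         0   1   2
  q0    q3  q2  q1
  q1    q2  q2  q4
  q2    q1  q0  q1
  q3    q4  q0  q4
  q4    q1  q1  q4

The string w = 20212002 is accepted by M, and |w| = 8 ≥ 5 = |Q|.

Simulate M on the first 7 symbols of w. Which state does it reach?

State sequence: q0 -2-> q1 -0-> q2 -2-> q1 -1-> q2 -2-> q1 -0-> q2 -0-> q1

After reading 7 characters, M is in state q1.
(This kind of state-tracing is the core of the pumping-lemma construction: with 5 states, pigeonhole forces a repeat within the first 5 steps.)

q1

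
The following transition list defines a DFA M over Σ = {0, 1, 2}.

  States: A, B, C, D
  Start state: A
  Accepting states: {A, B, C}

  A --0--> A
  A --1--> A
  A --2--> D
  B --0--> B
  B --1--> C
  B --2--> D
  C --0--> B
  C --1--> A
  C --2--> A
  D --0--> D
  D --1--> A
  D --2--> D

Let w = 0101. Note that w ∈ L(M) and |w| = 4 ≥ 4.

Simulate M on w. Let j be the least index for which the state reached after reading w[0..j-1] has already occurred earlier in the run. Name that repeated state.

A

State sequence: A -0-> A -1-> A -0-> A -1-> A
First repeat at step 1: A was already visited.

The earliest repeat is at step j = 1: M is in A, which it already visited at step i = 0.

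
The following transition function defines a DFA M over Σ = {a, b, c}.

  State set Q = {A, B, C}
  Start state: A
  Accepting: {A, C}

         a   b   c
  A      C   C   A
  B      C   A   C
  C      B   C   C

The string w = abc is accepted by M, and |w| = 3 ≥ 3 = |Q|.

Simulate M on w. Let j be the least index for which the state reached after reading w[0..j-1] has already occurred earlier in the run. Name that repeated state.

C

State sequence: A -a-> C -b-> C -c-> C
First repeat at step 2: C was already visited.

The earliest repeat is at step j = 2: M is in C, which it already visited at step i = 1.
Pumping length from the standard proof: p = 3 (the number of states). The repeated state found above gives |xy| = j ≤ 3 and |y| = j − i ≥ 1.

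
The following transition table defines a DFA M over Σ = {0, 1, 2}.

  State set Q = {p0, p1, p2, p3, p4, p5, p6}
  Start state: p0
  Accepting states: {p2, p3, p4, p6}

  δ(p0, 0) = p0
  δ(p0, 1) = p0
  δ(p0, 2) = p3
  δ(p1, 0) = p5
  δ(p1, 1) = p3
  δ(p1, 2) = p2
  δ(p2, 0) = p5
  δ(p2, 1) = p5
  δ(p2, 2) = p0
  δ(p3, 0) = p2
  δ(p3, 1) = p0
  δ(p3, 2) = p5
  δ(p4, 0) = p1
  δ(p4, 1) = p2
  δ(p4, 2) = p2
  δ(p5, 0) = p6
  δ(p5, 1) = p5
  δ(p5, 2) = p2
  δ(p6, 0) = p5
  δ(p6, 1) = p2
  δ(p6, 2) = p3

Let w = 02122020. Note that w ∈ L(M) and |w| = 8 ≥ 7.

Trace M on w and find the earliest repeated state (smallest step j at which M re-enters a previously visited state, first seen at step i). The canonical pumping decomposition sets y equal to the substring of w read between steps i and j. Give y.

State sequence: p0 -0-> p0 -2-> p3 -1-> p0 -2-> p3 -2-> p5 -0-> p6 -2-> p3 -0-> p2
First repeat at step 1: p0 was already visited.

So i = 0, j = 1, giving x = w[0:0] = ε, y = w[0:1] = 0, z = w[1:8] = 2122020.
Check: |xy| = 1 ≤ 7 and |y| = 1 ≥ 1. Reading y takes M from p0 back to p0, so every xyⁱz is accepted.

0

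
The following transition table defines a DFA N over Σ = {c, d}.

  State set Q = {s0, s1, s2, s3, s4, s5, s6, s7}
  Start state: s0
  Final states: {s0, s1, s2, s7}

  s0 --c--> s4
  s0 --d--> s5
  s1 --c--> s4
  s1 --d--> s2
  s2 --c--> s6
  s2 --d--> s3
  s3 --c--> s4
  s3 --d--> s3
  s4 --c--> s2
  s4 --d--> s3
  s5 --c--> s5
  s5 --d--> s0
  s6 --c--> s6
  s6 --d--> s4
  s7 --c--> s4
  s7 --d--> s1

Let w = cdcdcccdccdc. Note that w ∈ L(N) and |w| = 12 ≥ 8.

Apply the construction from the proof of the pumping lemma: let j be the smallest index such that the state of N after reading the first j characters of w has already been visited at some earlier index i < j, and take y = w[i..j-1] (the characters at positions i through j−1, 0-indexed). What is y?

dc

Run of N on w = c d c d c c c d c c d c:
  step 0: s0  (start)
  step 1: s4  (read c: s0→s4)
  step 2: s3  (read d: s4→s3)
  step 3: s4  (read c: s3→s4)   ← first repeat (s4 seen earlier)
  step 4: s3  (read d: s4→s3)
  step 5: s4  (read c: s3→s4)
  step 6: s2  (read c: s4→s2)
  step 7: s6  (read c: s2→s6)
  step 8: s4  (read d: s6→s4)
  step 9: s2  (read c: s4→s2)
  step 10: s6  (read c: s2→s6)
  step 11: s4  (read d: s6→s4)
  step 12: s2  (read c: s4→s2)

So i = 1, j = 3, giving x = w[0:1] = c, y = w[1:3] = dc, z = w[3:12] = dcccdccdc.
Check: |xy| = 3 ≤ 8 and |y| = 2 ≥ 1. Reading y takes N from s4 back to s4, so every xyⁱz is accepted.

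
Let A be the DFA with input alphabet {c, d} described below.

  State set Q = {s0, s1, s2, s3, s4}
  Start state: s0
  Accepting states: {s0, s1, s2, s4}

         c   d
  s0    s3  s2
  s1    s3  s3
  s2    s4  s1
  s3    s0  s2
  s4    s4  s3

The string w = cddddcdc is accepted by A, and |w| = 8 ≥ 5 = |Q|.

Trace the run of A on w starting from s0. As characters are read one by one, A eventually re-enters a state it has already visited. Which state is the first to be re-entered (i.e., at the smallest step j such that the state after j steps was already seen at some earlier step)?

Run of A on w = c d d d d c d c:
  step 0: s0  (start)
  step 1: s3  (read c: s0→s3)
  step 2: s2  (read d: s3→s2)
  step 3: s1  (read d: s2→s1)
  step 4: s3  (read d: s1→s3)   ← first repeat (s3 seen earlier)
  step 5: s2  (read d: s3→s2)
  step 6: s4  (read c: s2→s4)
  step 7: s3  (read d: s4→s3)
  step 8: s0  (read c: s3→s0)

The earliest repeat is at step j = 4: A is in s3, which it already visited at step i = 1.

s3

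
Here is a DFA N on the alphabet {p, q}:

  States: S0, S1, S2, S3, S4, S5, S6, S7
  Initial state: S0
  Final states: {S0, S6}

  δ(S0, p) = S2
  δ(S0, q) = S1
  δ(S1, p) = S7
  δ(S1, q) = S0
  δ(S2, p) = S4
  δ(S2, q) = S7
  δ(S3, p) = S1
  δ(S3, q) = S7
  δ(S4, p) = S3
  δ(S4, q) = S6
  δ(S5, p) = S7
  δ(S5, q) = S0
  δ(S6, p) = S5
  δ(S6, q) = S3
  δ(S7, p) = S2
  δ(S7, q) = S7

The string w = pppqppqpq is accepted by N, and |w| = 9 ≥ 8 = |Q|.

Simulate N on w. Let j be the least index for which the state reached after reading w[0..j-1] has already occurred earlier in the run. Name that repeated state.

S2

State sequence: S0 -p-> S2 -p-> S4 -p-> S3 -q-> S7 -p-> S2 -p-> S4 -q-> S6 -p-> S5 -q-> S0
First repeat at step 5: S2 was already visited.

The earliest repeat is at step j = 5: N is in S2, which it already visited at step i = 1.
Since N has 8 states, any run of length ≥ 8 visits 8+1 states, so by pigeonhole some state repeats within the first 8 steps — that repeat gives the pumpable loop.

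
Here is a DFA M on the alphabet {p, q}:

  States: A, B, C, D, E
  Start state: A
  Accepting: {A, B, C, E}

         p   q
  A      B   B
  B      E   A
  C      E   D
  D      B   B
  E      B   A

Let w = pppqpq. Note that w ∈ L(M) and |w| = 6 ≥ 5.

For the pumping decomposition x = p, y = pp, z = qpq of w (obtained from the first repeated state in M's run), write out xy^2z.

xy^2z = p·pp·pp·qpq = pppppqpq.
Reading y = pp takes M from B back to B, so after x·y·y the machine is still in B, and z then leads to the accepting state A. Hence pppppqpq ∈ L(M).

pppppqpq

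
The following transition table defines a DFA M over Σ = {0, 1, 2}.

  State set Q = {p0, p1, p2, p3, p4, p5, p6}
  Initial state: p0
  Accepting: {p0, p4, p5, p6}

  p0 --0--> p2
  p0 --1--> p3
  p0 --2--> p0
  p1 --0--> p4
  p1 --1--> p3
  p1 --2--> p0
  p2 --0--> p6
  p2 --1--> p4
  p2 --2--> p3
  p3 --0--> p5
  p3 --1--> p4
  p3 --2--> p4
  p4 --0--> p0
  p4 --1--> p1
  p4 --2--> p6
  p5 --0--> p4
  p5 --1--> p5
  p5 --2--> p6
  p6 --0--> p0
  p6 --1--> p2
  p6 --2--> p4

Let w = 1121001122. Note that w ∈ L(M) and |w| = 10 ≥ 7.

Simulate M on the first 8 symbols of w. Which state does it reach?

Run of M on the first 8 characters of w = 1 1 2 1 0 0 1 1:
  step 0: p0  (start)
  step 1: p3  (read 1: p0→p3)
  step 2: p4  (read 1: p3→p4)
  step 3: p6  (read 2: p4→p6)
  step 4: p2  (read 1: p6→p2)
  step 5: p6  (read 0: p2→p6)
  step 6: p0  (read 0: p6→p0)
  step 7: p3  (read 1: p0→p3)
  step 8: p4  (read 1: p3→p4)

After reading 8 characters, M is in state p4.

p4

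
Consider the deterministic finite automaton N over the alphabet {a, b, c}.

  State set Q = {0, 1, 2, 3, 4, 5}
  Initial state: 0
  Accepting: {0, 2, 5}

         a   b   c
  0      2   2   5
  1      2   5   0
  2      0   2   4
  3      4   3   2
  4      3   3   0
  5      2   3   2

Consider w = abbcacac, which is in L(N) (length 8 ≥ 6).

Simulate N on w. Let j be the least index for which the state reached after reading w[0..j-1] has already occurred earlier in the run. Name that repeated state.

Run of N on w = a b b c a c a c:
  step 0: 0  (start)
  step 1: 2  (read a: 0→2)
  step 2: 2  (read b: 2→2)   ← first repeat (2 seen earlier)
  step 3: 2  (read b: 2→2)
  step 4: 4  (read c: 2→4)
  step 5: 3  (read a: 4→3)
  step 6: 2  (read c: 3→2)
  step 7: 0  (read a: 2→0)
  step 8: 5  (read c: 0→5)

The earliest repeat is at step j = 2: N is in 2, which it already visited at step i = 1.
Pumping length from the standard proof: p = 6 (the number of states). The repeated state found above gives |xy| = j ≤ 6 and |y| = j − i ≥ 1.

2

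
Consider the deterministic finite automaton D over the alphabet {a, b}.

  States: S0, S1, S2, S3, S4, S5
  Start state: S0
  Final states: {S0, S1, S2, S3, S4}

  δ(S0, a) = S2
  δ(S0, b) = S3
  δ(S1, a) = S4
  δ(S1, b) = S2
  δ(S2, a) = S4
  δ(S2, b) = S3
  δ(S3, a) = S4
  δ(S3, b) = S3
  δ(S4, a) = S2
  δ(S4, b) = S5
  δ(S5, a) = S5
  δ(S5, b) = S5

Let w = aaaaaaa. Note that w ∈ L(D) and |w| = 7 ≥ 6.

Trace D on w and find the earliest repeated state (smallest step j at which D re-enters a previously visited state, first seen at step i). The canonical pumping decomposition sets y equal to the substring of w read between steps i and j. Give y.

aa

State sequence: S0 -a-> S2 -a-> S4 -a-> S2 -a-> S4 -a-> S2 -a-> S4 -a-> S2
First repeat at step 3: S2 was already visited.

So i = 1, j = 3, giving x = w[0:1] = a, y = w[1:3] = aa, z = w[3:7] = aaaa.
Check: |xy| = 3 ≤ 6 and |y| = 2 ≥ 1. Reading y takes D from S2 back to S2, so every xyⁱz is accepted.
Pumping length from the standard proof: p = 6 (the number of states). The repeated state found above gives |xy| = j ≤ 6 and |y| = j − i ≥ 1.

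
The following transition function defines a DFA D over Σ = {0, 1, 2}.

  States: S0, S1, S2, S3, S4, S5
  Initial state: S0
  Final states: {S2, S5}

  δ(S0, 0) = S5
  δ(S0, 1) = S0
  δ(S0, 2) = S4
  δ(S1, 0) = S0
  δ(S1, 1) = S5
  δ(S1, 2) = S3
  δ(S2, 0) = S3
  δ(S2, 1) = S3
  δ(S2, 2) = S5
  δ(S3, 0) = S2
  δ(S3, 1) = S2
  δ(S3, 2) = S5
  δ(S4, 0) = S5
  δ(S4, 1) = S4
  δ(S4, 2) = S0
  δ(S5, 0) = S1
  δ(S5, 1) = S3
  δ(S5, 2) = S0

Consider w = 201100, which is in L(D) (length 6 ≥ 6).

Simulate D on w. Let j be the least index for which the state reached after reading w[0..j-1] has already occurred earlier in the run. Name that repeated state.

S3

Run of D on w = 2 0 1 1 0 0:
  step 0: S0  (start)
  step 1: S4  (read 2: S0→S4)
  step 2: S5  (read 0: S4→S5)
  step 3: S3  (read 1: S5→S3)
  step 4: S2  (read 1: S3→S2)
  step 5: S3  (read 0: S2→S3)   ← first repeat (S3 seen earlier)
  step 6: S2  (read 0: S3→S2)

The earliest repeat is at step j = 5: D is in S3, which it already visited at step i = 3.
With |Q| = 6, pigeonhole forces a state repeat no later than step 6; the substring read between the first and second visits to that state can be pumped.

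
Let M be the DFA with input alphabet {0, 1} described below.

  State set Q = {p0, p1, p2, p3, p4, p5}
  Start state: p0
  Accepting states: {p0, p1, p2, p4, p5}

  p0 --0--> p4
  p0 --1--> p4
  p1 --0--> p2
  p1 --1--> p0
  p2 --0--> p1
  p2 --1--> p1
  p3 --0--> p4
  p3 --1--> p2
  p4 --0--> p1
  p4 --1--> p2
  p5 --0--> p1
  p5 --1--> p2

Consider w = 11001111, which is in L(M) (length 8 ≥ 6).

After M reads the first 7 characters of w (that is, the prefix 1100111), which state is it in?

State sequence: p0 -1-> p4 -1-> p2 -0-> p1 -0-> p2 -1-> p1 -1-> p0 -1-> p4

After reading 7 characters, M is in state p4.

p4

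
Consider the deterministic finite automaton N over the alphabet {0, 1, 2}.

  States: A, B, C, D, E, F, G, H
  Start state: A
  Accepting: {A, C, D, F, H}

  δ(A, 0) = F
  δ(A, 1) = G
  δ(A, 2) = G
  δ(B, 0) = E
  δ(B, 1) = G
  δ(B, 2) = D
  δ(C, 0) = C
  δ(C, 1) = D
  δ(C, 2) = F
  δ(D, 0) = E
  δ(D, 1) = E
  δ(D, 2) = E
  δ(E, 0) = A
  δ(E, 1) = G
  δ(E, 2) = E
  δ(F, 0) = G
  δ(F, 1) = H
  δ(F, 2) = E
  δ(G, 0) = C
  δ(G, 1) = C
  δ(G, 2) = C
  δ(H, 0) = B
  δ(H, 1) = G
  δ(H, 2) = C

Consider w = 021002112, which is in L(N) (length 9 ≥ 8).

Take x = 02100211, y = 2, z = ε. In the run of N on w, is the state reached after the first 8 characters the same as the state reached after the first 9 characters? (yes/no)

no

State sequence: A -0-> F -2-> E -1-> G -0-> C -0-> C -2-> F -1-> H -1-> G -2-> C

After x (step 8): G. After xy (step 9): C.
They differ (G ≠ C), so y is not a cycle from the state after x; this split is not the one the pumping-lemma construction produces, and pumping y need not keep the string in L(N).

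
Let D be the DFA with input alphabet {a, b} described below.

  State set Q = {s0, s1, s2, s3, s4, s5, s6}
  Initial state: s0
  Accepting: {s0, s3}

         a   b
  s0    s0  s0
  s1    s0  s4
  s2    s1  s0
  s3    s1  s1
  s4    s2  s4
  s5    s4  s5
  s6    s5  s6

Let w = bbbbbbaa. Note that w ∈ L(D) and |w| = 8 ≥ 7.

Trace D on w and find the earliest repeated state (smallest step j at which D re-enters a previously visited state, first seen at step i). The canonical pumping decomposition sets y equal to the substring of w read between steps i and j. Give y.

State sequence: s0 -b-> s0 -b-> s0 -b-> s0 -b-> s0 -b-> s0 -b-> s0 -a-> s0 -a-> s0
First repeat at step 1: s0 was already visited.

So i = 0, j = 1, giving x = w[0:0] = ε, y = w[0:1] = b, z = w[1:8] = bbbbbaa.
Check: |xy| = 1 ≤ 7 and |y| = 1 ≥ 1. Reading y takes D from s0 back to s0, so every xyⁱz is accepted.
The DFA has 7 states, so the proof of the pumping lemma guarantees a repeated state among the first 7+1 visited; the segment between the two visits is the pumpable y.

b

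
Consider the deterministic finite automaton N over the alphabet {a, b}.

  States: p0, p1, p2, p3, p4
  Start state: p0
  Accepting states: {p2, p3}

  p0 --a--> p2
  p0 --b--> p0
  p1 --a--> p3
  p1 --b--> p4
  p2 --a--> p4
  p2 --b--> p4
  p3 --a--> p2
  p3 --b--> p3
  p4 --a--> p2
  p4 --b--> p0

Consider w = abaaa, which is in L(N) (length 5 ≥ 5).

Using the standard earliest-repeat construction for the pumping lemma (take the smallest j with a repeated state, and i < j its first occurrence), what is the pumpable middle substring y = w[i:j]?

ba

Run of N on w = a b a a a:
  step 0: p0  (start)
  step 1: p2  (read a: p0→p2)
  step 2: p4  (read b: p2→p4)
  step 3: p2  (read a: p4→p2)   ← first repeat (p2 seen earlier)
  step 4: p4  (read a: p2→p4)
  step 5: p2  (read a: p4→p2)

So i = 1, j = 3, giving x = w[0:1] = a, y = w[1:3] = ba, z = w[3:5] = aa.
Check: |xy| = 3 ≤ 5 and |y| = 2 ≥ 1. Reading y takes N from p2 back to p2, so every xyⁱz is accepted.
Since N has 5 states, any run of length ≥ 5 visits 5+1 states, so by pigeonhole some state repeats within the first 5 steps — that repeat gives the pumpable loop.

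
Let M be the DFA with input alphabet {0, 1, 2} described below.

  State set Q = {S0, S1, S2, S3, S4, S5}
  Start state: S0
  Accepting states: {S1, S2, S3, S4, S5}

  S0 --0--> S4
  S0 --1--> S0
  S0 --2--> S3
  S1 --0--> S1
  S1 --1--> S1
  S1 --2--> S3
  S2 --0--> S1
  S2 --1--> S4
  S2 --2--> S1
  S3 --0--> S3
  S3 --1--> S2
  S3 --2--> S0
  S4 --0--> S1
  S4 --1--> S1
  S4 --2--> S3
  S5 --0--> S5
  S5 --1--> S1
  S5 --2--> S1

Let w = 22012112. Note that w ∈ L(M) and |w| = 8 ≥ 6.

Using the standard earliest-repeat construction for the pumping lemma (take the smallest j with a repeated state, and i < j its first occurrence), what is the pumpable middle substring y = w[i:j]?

Run of M on w = 2 2 0 1 2 1 1 2:
  step 0: S0  (start)
  step 1: S3  (read 2: S0→S3)
  step 2: S0  (read 2: S3→S0)   ← first repeat (S0 seen earlier)
  step 3: S4  (read 0: S0→S4)
  step 4: S1  (read 1: S4→S1)
  step 5: S3  (read 2: S1→S3)
  step 6: S2  (read 1: S3→S2)
  step 7: S4  (read 1: S2→S4)
  step 8: S3  (read 2: S4→S3)

So i = 0, j = 2, giving x = w[0:0] = ε, y = w[0:2] = 22, z = w[2:8] = 012112.
Check: |xy| = 2 ≤ 6 and |y| = 2 ≥ 1. Reading y takes M from S0 back to S0, so every xyⁱz is accepted.

22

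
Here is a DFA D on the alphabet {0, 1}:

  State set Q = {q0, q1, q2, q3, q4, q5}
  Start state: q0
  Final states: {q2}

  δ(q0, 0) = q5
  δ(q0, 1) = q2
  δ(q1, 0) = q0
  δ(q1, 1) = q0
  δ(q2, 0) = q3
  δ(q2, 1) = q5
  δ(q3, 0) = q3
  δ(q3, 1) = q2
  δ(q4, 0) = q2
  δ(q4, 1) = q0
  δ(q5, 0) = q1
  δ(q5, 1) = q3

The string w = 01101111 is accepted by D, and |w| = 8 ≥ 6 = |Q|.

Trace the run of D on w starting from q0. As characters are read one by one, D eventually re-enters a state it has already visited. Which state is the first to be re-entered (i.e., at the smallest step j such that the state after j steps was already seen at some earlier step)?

q3

State sequence: q0 -0-> q5 -1-> q3 -1-> q2 -0-> q3 -1-> q2 -1-> q5 -1-> q3 -1-> q2
First repeat at step 4: q3 was already visited.

The earliest repeat is at step j = 4: D is in q3, which it already visited at step i = 2.
Since D has 6 states, any run of length ≥ 6 visits 6+1 states, so by pigeonhole some state repeats within the first 6 steps — that repeat gives the pumpable loop.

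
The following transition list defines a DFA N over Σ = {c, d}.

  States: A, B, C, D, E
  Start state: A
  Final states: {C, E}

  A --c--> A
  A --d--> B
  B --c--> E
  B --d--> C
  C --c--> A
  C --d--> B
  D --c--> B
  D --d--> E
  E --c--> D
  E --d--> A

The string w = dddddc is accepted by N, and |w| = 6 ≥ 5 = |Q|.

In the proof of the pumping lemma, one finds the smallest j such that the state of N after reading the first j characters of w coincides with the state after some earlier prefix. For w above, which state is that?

State sequence: A -d-> B -d-> C -d-> B -d-> C -d-> B -c-> E
First repeat at step 3: B was already visited.

The earliest repeat is at step j = 3: N is in B, which it already visited at step i = 1.
Since N has 5 states, any run of length ≥ 5 visits 5+1 states, so by pigeonhole some state repeats within the first 5 steps — that repeat gives the pumpable loop.

B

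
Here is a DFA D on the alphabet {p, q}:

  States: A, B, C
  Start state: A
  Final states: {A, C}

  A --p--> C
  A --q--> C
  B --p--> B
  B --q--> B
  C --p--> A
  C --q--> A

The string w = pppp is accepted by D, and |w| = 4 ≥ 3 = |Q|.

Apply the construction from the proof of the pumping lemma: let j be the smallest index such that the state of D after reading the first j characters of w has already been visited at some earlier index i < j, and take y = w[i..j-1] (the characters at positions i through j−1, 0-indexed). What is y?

State sequence: A -p-> C -p-> A -p-> C -p-> A
First repeat at step 2: A was already visited.

So i = 0, j = 2, giving x = w[0:0] = ε, y = w[0:2] = pp, z = w[2:4] = pp.
Check: |xy| = 2 ≤ 3 and |y| = 2 ≥ 1. Reading y takes D from A back to A, so every xyⁱz is accepted.

pp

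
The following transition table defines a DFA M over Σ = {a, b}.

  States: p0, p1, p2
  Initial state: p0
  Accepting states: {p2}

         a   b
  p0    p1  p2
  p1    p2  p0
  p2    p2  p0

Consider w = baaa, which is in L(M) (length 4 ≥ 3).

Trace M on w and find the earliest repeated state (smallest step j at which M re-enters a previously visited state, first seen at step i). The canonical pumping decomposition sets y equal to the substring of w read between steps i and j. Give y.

a

State sequence: p0 -b-> p2 -a-> p2 -a-> p2 -a-> p2
First repeat at step 2: p2 was already visited.

So i = 1, j = 2, giving x = w[0:1] = b, y = w[1:2] = a, z = w[2:4] = aa.
Check: |xy| = 2 ≤ 3 and |y| = 1 ≥ 1. Reading y takes M from p2 back to p2, so every xyⁱz is accepted.
Pumping length from the standard proof: p = 3 (the number of states). The repeated state found above gives |xy| = j ≤ 3 and |y| = j − i ≥ 1.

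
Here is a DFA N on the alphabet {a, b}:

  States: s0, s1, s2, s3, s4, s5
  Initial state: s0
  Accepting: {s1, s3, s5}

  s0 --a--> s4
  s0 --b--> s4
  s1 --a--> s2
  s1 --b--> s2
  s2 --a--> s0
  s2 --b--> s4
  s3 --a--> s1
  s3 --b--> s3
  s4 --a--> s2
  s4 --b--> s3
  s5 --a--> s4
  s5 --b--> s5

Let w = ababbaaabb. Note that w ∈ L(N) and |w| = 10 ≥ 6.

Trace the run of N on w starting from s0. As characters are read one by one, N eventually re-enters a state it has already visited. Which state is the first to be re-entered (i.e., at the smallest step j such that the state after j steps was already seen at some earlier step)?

Run of N on w = a b a b b a a a b b:
  step 0: s0  (start)
  step 1: s4  (read a: s0→s4)
  step 2: s3  (read b: s4→s3)
  step 3: s1  (read a: s3→s1)
  step 4: s2  (read b: s1→s2)
  step 5: s4  (read b: s2→s4)   ← first repeat (s4 seen earlier)
  step 6: s2  (read a: s4→s2)
  step 7: s0  (read a: s2→s0)
  step 8: s4  (read a: s0→s4)
  step 9: s3  (read b: s4→s3)
  step 10: s3  (read b: s3→s3)

The earliest repeat is at step j = 5: N is in s4, which it already visited at step i = 1.
With |Q| = 6, pigeonhole forces a state repeat no later than step 6; the substring read between the first and second visits to that state can be pumped.

s4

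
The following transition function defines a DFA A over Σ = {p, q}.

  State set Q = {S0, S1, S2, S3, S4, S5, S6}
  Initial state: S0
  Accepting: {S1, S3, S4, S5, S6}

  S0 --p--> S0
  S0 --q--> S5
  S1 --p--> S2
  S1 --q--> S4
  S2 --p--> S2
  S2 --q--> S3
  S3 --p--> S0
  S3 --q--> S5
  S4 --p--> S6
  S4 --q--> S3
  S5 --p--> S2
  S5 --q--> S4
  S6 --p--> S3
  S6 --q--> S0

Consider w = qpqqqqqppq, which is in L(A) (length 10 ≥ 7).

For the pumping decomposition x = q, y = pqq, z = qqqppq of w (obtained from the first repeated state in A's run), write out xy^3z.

qpqqpqqpqqqqqppq

xy^3z = q·pqq·pqq·pqq·qqqppq = qpqqpqqpqqqqqppq.
Reading y = pqq takes A from S5 back to S5, so after x·y·y·y the machine is still in S5, and z then leads to the accepting state S3. Hence qpqqpqqpqqqqqppq ∈ L(A).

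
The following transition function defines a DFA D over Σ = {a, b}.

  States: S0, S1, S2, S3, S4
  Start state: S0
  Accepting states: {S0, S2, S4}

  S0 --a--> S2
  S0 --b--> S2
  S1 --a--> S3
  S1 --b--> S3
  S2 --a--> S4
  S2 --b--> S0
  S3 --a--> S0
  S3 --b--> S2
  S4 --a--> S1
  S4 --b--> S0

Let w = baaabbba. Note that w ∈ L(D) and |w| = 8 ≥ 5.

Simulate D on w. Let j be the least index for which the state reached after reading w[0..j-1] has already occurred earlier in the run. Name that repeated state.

Run of D on w = b a a a b b b a:
  step 0: S0  (start)
  step 1: S2  (read b: S0→S2)
  step 2: S4  (read a: S2→S4)
  step 3: S1  (read a: S4→S1)
  step 4: S3  (read a: S1→S3)
  step 5: S2  (read b: S3→S2)   ← first repeat (S2 seen earlier)
  step 6: S0  (read b: S2→S0)
  step 7: S2  (read b: S0→S2)
  step 8: S4  (read a: S2→S4)

The earliest repeat is at step j = 5: D is in S2, which it already visited at step i = 1.
The DFA has 5 states, so the proof of the pumping lemma guarantees a repeated state among the first 5+1 visited; the segment between the two visits is the pumpable y.

S2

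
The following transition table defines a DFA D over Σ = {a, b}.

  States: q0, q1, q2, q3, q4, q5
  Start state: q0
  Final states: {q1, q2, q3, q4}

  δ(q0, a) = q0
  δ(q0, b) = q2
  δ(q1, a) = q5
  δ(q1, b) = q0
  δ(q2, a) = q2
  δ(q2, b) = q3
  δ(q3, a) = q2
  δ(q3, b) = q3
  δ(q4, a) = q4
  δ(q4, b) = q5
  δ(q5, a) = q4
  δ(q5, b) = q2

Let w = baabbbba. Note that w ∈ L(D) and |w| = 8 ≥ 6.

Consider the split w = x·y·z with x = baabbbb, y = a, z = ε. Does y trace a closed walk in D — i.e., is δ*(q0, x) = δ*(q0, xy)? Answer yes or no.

Run of D on the first 8 characters of w = b a a b b b b a:
  step 0: q0  (start)
  step 1: q2  (read b: q0→q2)
  step 2: q2  (read a: q2→q2)
  step 3: q2  (read a: q2→q2)
  step 4: q3  (read b: q2→q3)
  step 5: q3  (read b: q3→q3)
  step 6: q3  (read b: q3→q3)
  step 7: q3  (read b: q3→q3)
  step 8: q2  (read a: q3→q2)

After x (step 7): q3. After xy (step 8): q2.
They differ (q3 ≠ q2), so y is not a cycle from the state after x; this split is not the one the pumping-lemma construction produces, and pumping y need not keep the string in L(D).

no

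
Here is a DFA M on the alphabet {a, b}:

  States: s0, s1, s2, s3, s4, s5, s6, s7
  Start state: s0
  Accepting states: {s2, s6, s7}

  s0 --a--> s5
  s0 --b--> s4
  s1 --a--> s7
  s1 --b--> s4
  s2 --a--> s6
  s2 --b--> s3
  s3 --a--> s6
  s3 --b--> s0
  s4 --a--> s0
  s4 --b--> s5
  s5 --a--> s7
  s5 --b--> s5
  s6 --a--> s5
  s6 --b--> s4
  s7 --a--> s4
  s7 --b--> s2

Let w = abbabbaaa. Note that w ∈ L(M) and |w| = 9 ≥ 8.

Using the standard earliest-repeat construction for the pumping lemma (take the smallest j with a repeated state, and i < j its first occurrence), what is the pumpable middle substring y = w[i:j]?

b

State sequence: s0 -a-> s5 -b-> s5 -b-> s5 -a-> s7 -b-> s2 -b-> s3 -a-> s6 -a-> s5 -a-> s7
First repeat at step 2: s5 was already visited.

So i = 1, j = 2, giving x = w[0:1] = a, y = w[1:2] = b, z = w[2:9] = babbaaa.
Check: |xy| = 2 ≤ 8 and |y| = 1 ≥ 1. Reading y takes M from s5 back to s5, so every xyⁱz is accepted.
Pumping length from the standard proof: p = 8 (the number of states). The repeated state found above gives |xy| = j ≤ 8 and |y| = j − i ≥ 1.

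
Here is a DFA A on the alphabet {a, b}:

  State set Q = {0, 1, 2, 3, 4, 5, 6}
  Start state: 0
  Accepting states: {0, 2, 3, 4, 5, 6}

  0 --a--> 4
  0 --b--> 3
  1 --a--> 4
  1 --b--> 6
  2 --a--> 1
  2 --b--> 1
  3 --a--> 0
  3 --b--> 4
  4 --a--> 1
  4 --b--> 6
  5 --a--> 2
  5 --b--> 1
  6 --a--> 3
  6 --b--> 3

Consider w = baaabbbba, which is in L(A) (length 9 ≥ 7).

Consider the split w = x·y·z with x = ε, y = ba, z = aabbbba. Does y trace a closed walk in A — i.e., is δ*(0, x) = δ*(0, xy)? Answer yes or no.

yes

Run of A on the first 2 characters of w = b a:
  step 0: 0  (start)
  step 1: 3  (read b: 0→3)
  step 2: 0  (read a: 3→0)

After x (step 0): 0. After xy (step 2): 0.
They match, so y = ba drives A around a cycle from 0 back to itself; pumping y any number of times keeps A in 0 before reading z, and xyⁱz ∈ L(A) for every i ≥ 0.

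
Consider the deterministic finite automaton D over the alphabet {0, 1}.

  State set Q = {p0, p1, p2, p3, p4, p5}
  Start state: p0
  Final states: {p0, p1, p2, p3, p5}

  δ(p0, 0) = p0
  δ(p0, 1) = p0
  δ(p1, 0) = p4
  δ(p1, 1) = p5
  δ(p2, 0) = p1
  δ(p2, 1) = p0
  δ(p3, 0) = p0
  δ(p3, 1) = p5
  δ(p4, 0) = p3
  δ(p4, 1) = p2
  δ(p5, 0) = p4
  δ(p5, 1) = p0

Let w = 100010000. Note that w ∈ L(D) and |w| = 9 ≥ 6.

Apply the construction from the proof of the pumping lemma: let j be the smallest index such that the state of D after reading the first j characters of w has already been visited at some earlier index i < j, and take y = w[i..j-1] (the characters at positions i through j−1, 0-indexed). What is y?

Run of D on w = 1 0 0 0 1 0 0 0 0:
  step 0: p0  (start)
  step 1: p0  (read 1: p0→p0)   ← first repeat (p0 seen earlier)
  step 2: p0  (read 0: p0→p0)
  step 3: p0  (read 0: p0→p0)
  step 4: p0  (read 0: p0→p0)
  step 5: p0  (read 1: p0→p0)
  step 6: p0  (read 0: p0→p0)
  step 7: p0  (read 0: p0→p0)
  step 8: p0  (read 0: p0→p0)
  step 9: p0  (read 0: p0→p0)

So i = 0, j = 1, giving x = w[0:0] = ε, y = w[0:1] = 1, z = w[1:9] = 00010000.
Check: |xy| = 1 ≤ 6 and |y| = 1 ≥ 1. Reading y takes D from p0 back to p0, so every xyⁱz is accepted.
With |Q| = 6, pigeonhole forces a state repeat no later than step 6; the substring read between the first and second visits to that state can be pumped.

1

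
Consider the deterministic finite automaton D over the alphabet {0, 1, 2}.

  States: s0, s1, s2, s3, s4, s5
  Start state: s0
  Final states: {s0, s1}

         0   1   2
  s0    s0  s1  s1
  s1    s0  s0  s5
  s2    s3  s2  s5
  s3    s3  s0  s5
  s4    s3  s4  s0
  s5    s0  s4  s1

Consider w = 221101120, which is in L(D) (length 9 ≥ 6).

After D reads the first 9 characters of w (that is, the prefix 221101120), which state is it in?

Run of D on the first 9 characters of w = 2 2 1 1 0 1 1 2 0:
  step 0: s0  (start)
  step 1: s1  (read 2: s0→s1)
  step 2: s5  (read 2: s1→s5)
  step 3: s4  (read 1: s5→s4)
  step 4: s4  (read 1: s4→s4)
  step 5: s3  (read 0: s4→s3)
  step 6: s0  (read 1: s3→s0)
  step 7: s1  (read 1: s0→s1)
  step 8: s5  (read 2: s1→s5)
  step 9: s0  (read 0: s5→s0)

After reading 9 characters, D is in state s0.

s0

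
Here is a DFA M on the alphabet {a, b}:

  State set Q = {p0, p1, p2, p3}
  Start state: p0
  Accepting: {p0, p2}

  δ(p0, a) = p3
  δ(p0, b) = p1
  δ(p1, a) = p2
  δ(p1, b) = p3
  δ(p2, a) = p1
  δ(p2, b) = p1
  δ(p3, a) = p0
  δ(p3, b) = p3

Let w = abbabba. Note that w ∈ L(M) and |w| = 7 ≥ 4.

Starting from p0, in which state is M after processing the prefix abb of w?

Run of M on the first 3 characters of w = a b b:
  step 0: p0  (start)
  step 1: p3  (read a: p0→p3)
  step 2: p3  (read b: p3→p3)
  step 3: p3  (read b: p3→p3)

After reading 3 characters, M is in state p3.

p3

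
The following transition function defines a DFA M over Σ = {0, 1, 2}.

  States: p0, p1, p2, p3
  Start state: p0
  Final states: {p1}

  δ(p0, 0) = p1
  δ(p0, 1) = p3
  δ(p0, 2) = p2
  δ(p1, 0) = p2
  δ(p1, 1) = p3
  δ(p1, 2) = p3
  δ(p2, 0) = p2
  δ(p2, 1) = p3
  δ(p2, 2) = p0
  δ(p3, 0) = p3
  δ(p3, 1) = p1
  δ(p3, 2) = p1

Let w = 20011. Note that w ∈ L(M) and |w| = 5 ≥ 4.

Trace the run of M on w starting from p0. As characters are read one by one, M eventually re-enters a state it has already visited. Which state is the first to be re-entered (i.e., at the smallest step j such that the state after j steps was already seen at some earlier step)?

p2

Run of M on w = 2 0 0 1 1:
  step 0: p0  (start)
  step 1: p2  (read 2: p0→p2)
  step 2: p2  (read 0: p2→p2)   ← first repeat (p2 seen earlier)
  step 3: p2  (read 0: p2→p2)
  step 4: p3  (read 1: p2→p3)
  step 5: p1  (read 1: p3→p1)

The earliest repeat is at step j = 2: M is in p2, which it already visited at step i = 1.
Since M has 4 states, any run of length ≥ 4 visits 4+1 states, so by pigeonhole some state repeats within the first 4 steps — that repeat gives the pumpable loop.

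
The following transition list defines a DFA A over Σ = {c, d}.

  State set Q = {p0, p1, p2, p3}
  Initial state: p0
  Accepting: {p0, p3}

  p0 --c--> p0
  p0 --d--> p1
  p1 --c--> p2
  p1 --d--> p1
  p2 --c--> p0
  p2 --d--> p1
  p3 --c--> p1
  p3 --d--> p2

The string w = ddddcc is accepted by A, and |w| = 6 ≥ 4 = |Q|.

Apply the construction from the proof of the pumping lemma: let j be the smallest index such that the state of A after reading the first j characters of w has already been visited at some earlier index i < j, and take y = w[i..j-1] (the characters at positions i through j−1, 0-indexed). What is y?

Run of A on w = d d d d c c:
  step 0: p0  (start)
  step 1: p1  (read d: p0→p1)
  step 2: p1  (read d: p1→p1)   ← first repeat (p1 seen earlier)
  step 3: p1  (read d: p1→p1)
  step 4: p1  (read d: p1→p1)
  step 5: p2  (read c: p1→p2)
  step 6: p0  (read c: p2→p0)

So i = 1, j = 2, giving x = w[0:1] = d, y = w[1:2] = d, z = w[2:6] = ddcc.
Check: |xy| = 2 ≤ 4 and |y| = 1 ≥ 1. Reading y takes A from p1 back to p1, so every xyⁱz is accepted.
With |Q| = 4, pigeonhole forces a state repeat no later than step 4; the substring read between the first and second visits to that state can be pumped.

d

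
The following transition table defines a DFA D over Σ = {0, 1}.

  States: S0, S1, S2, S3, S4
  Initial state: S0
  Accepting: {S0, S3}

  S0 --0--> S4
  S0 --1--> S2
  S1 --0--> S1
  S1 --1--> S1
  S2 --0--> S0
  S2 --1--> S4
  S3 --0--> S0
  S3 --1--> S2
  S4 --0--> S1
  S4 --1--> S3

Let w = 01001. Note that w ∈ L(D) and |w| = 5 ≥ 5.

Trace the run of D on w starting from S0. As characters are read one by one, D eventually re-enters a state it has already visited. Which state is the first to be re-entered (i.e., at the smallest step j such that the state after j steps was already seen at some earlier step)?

State sequence: S0 -0-> S4 -1-> S3 -0-> S0 -0-> S4 -1-> S3
First repeat at step 3: S0 was already visited.

The earliest repeat is at step j = 3: D is in S0, which it already visited at step i = 0.

S0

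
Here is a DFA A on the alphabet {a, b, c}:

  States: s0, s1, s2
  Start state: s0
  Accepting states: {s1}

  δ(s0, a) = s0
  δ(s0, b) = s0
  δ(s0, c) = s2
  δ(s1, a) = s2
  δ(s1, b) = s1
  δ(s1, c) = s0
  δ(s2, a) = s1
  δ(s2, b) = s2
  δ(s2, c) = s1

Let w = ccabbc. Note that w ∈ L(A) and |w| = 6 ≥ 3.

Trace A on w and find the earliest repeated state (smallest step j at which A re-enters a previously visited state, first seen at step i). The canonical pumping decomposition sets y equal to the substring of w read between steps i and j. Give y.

ca

Run of A on w = c c a b b c:
  step 0: s0  (start)
  step 1: s2  (read c: s0→s2)
  step 2: s1  (read c: s2→s1)
  step 3: s2  (read a: s1→s2)   ← first repeat (s2 seen earlier)
  step 4: s2  (read b: s2→s2)
  step 5: s2  (read b: s2→s2)
  step 6: s1  (read c: s2→s1)

So i = 1, j = 3, giving x = w[0:1] = c, y = w[1:3] = ca, z = w[3:6] = bbc.
Check: |xy| = 3 ≤ 3 and |y| = 2 ≥ 1. Reading y takes A from s2 back to s2, so every xyⁱz is accepted.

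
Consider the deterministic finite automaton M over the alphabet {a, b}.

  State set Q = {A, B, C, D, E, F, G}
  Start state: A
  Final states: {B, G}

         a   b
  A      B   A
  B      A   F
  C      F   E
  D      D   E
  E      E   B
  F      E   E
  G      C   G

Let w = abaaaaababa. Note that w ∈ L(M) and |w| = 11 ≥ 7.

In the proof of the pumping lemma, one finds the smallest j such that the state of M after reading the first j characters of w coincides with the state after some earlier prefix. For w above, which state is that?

E

Run of M on w = a b a a a a a b a b a:
  step 0: A  (start)
  step 1: B  (read a: A→B)
  step 2: F  (read b: B→F)
  step 3: E  (read a: F→E)
  step 4: E  (read a: E→E)   ← first repeat (E seen earlier)
  step 5: E  (read a: E→E)
  step 6: E  (read a: E→E)
  step 7: E  (read a: E→E)
  step 8: B  (read b: E→B)
  step 9: A  (read a: B→A)
  step 10: A  (read b: A→A)
  step 11: B  (read a: A→B)

The earliest repeat is at step j = 4: M is in E, which it already visited at step i = 3.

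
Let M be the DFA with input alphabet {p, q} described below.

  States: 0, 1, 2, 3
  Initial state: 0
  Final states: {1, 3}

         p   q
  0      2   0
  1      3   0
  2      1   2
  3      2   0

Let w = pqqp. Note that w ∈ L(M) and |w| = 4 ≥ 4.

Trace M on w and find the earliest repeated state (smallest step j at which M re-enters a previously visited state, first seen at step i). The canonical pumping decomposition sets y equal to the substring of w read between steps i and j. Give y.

q

Run of M on w = p q q p:
  step 0: 0  (start)
  step 1: 2  (read p: 0→2)
  step 2: 2  (read q: 2→2)   ← first repeat (2 seen earlier)
  step 3: 2  (read q: 2→2)
  step 4: 1  (read p: 2→1)

So i = 1, j = 2, giving x = w[0:1] = p, y = w[1:2] = q, z = w[2:4] = qp.
Check: |xy| = 2 ≤ 4 and |y| = 1 ≥ 1. Reading y takes M from 2 back to 2, so every xyⁱz is accepted.
Pumping length from the standard proof: p = 4 (the number of states). The repeated state found above gives |xy| = j ≤ 4 and |y| = j − i ≥ 1.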